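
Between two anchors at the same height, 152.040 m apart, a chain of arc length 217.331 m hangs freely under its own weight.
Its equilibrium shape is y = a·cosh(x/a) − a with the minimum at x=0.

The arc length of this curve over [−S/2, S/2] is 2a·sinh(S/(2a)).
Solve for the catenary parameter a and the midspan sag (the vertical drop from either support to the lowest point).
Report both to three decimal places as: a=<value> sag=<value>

seed: a₀ = √(S³/(24(L−S))) = √(152.040³/(24·65.291)) = 47.359217
iter 1: u=1.605179  f(a)=+8.946e+00  f'(a)=-3.536e+00  a ← 47.359217 − (+8.946e+00/-3.536e+00) = 49.889087
iter 2: u=1.523780  f(a)=+7.669e-01  f'(a)=-2.954e+00  a ← 49.889087 − (+7.669e-01/-2.954e+00) = 50.148708
iter 3: u=1.515892  f(a)=+6.802e-03  f'(a)=-2.902e+00  a ← 50.148708 − (+6.802e-03/-2.902e+00) = 50.151052
iter 4: u=1.515821  f(a)=+5.456e-07  f'(a)=-2.901e+00  a ← 50.151052 − (+5.456e-07/-2.901e+00) = 50.151052
iter 5: u=1.515821  f(a)=-2.842e-14  f'(a)=-2.901e+00  a ← 50.151052 − (-2.842e-14/-2.901e+00) = 50.151052
converged: |Δa| < 1e-12 after 5 iterations
sag = a·(cosh(S/(2a)) − 1) = 50.151052·(cosh(1.515821) − 1) = 69.529017
T_max/T_min = cosh(S/(2a)) = 2.386392

a=50.151 sag=69.529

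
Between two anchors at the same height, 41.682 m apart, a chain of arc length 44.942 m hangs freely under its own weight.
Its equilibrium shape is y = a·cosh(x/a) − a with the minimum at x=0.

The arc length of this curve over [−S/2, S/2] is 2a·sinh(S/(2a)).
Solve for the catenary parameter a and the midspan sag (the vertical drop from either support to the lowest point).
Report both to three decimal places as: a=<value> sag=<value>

seed: a₀ = √(S³/(24(L−S))) = √(41.682³/(24·3.260)) = 30.423446
iter 1: u=0.685031  f(a)=+7.735e-02  f'(a)=-2.245e-01  a ← 30.423446 − (+7.735e-02/-2.245e-01) = 30.767939
iter 2: u=0.677361  f(a)=+1.333e-03  f'(a)=-2.169e-01  a ← 30.767939 − (+1.333e-03/-2.169e-01) = 30.774088
iter 3: u=0.677226  f(a)=+4.117e-07  f'(a)=-2.167e-01  a ← 30.774088 − (+4.117e-07/-2.167e-01) = 30.774090
iter 4: u=0.677226  f(a)=+4.263e-14  f'(a)=-2.167e-01  a ← 30.774090 − (+4.263e-14/-2.167e-01) = 30.774090
converged: |Δa| < 1e-12 after 4 iterations
sag = a·(cosh(S/(2a)) − 1) = 30.774090·(cosh(0.677226) − 1) = 7.330903
T_max/T_min = cosh(S/(2a)) = 1.238217

a=30.774 sag=7.331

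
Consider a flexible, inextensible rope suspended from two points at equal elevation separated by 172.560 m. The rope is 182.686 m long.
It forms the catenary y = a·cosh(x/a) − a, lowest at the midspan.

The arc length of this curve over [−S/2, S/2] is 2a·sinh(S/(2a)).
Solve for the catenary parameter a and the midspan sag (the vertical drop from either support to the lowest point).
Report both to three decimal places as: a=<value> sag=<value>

a=146.670 sag=26.118

seed: a₀ = √(S³/(24(L−S))) = √(172.560³/(24·10.126)) = 145.407101
iter 1: u=0.593369  f(a)=+1.798e-01  f'(a)=-1.442e-01  a ← 145.407101 − (+1.798e-01/-1.442e-01) = 146.653345
iter 2: u=0.588326  f(a)=+2.337e-03  f'(a)=-1.405e-01  a ← 146.653345 − (+2.337e-03/-1.405e-01) = 146.669979
iter 3: u=0.588259  f(a)=+4.067e-07  f'(a)=-1.405e-01  a ← 146.669979 − (+4.067e-07/-1.405e-01) = 146.669981
iter 4: u=0.588259  f(a)=+2.842e-14  f'(a)=-1.405e-01  a ← 146.669981 − (+2.842e-14/-1.405e-01) = 146.669981
converged: |Δa| < 1e-12 after 4 iterations
sag = a·(cosh(S/(2a)) − 1) = 146.669981·(cosh(0.588259) − 1) = 26.117828
T_max/T_min = cosh(S/(2a)) = 1.178072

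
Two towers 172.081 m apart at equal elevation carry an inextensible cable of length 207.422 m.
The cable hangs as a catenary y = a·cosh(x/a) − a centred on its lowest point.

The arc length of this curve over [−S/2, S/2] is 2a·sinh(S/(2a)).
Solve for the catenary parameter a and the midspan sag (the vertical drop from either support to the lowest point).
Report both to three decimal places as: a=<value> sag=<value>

a=79.792 sag=51.062

seed: a₀ = √(S³/(24(L−S))) = √(172.081³/(24·35.341)) = 77.509394
iter 1: u=1.110065  f(a)=+2.242e+00  f'(a)=-1.029e+00  a ← 77.509394 − (+2.242e+00/-1.029e+00) = 79.687895
iter 2: u=1.079719  f(a)=+9.802e-02  f'(a)=-9.411e-01  a ← 79.687895 − (+9.802e-02/-9.411e-01) = 79.792040
iter 3: u=1.078309  f(a)=+2.062e-04  f'(a)=-9.372e-01  a ← 79.792040 − (+2.062e-04/-9.372e-01) = 79.792260
iter 4: u=1.078306  f(a)=+9.170e-10  f'(a)=-9.372e-01  a ← 79.792260 − (+9.170e-10/-9.372e-01) = 79.792260
iter 5: u=1.078306  f(a)=-2.842e-14  f'(a)=-9.372e-01  a ← 79.792260 − (-2.842e-14/-9.372e-01) = 79.792260
converged: |Δa| < 1e-12 after 5 iterations
sag = a·(cosh(S/(2a)) − 1) = 79.792260·(cosh(1.078306) − 1) = 51.061767
T_max/T_min = cosh(S/(2a)) = 1.639934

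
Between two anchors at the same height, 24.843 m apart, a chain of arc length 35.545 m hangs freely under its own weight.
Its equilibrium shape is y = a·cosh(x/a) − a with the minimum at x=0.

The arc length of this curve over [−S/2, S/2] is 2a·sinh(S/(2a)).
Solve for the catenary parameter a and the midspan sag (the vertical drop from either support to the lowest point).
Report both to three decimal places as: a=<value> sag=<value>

seed: a₀ = √(S³/(24(L−S))) = √(24.843³/(24·10.702)) = 7.726236
iter 1: u=1.607704  f(a)=+1.471e+00  f'(a)=-3.556e+00  a ← 7.726236 − (+1.471e+00/-3.556e+00) = 8.140029
iter 2: u=1.525977  f(a)=+1.265e-01  f'(a)=-2.968e+00  a ← 8.140029 − (+1.265e-01/-2.968e+00) = 8.182632
iter 3: u=1.518032  f(a)=+1.128e-03  f'(a)=-2.916e+00  a ← 8.182632 − (+1.128e-03/-2.916e+00) = 8.183019
iter 4: u=1.517961  f(a)=+9.162e-08  f'(a)=-2.915e+00  a ← 8.183019 − (+9.162e-08/-2.915e+00) = 8.183019
iter 5: u=1.517960  f(a)=+0.000e+00  f'(a)=-2.915e+00  a ← 8.183019 − (+0.000e+00/-2.915e+00) = 8.183019
converged: |Δa| < 1e-12 after 5 iterations
sag = a·(cosh(S/(2a)) − 1) = 8.183019·(cosh(1.517960) − 1) = 11.382858
T_max/T_min = cosh(S/(2a)) = 2.391034

a=8.183 sag=11.383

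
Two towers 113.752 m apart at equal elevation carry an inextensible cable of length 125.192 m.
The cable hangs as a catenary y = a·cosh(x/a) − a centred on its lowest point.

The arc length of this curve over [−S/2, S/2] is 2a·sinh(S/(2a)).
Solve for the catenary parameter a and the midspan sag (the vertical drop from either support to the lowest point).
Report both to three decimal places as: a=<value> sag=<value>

seed: a₀ = √(S³/(24(L−S))) = √(113.752³/(24·11.440)) = 73.218348
iter 1: u=0.776800  f(a)=+3.502e-01  f'(a)=-3.318e-01  a ← 73.218348 − (+3.502e-01/-3.318e-01) = 74.273807
iter 2: u=0.765761  f(a)=+7.715e-03  f'(a)=-3.173e-01  a ← 74.273807 − (+7.715e-03/-3.173e-01) = 74.298123
iter 3: u=0.765511  f(a)=+3.933e-06  f'(a)=-3.170e-01  a ← 74.298123 − (+3.933e-06/-3.170e-01) = 74.298135
iter 4: u=0.765510  f(a)=+1.023e-12  f'(a)=-3.170e-01  a ← 74.298135 − (+1.023e-12/-3.170e-01) = 74.298135
converged: |Δa| < 1e-12 after 4 iterations
sag = a·(cosh(S/(2a)) − 1) = 74.298135·(cosh(0.765510) − 1) = 22.853664
T_max/T_min = cosh(S/(2a)) = 1.307594

a=74.298 sag=22.854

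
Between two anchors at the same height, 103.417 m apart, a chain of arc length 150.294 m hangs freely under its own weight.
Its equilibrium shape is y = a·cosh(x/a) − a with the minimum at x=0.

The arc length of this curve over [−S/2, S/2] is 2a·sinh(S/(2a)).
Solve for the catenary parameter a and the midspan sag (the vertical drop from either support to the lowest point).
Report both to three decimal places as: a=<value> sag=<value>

seed: a₀ = √(S³/(24(L−S))) = √(103.417³/(24·46.877)) = 31.354680
iter 1: u=1.649148  f(a)=+6.803e+00  f'(a)=-3.886e+00  a ← 31.354680 − (+6.803e+00/-3.886e+00) = 33.105212
iter 2: u=1.561944  f(a)=+6.113e-01  f'(a)=-3.217e+00  a ← 33.105212 − (+6.113e-01/-3.217e+00) = 33.295257
iter 3: u=1.553029  f(a)=+6.012e-03  f'(a)=-3.154e+00  a ← 33.295257 − (+6.012e-03/-3.154e+00) = 33.297164
iter 4: u=1.552940  f(a)=+5.942e-07  f'(a)=-3.153e+00  a ← 33.297164 − (+5.942e-07/-3.153e+00) = 33.297164
iter 5: u=1.552940  f(a)=+0.000e+00  f'(a)=-3.153e+00  a ← 33.297164 − (+0.000e+00/-3.153e+00) = 33.297164
converged: |Δa| < 1e-12 after 5 iterations
sag = a·(cosh(S/(2a)) − 1) = 33.297164·(cosh(1.552940) − 1) = 48.896344
T_max/T_min = cosh(S/(2a)) = 2.468484

a=33.297 sag=48.896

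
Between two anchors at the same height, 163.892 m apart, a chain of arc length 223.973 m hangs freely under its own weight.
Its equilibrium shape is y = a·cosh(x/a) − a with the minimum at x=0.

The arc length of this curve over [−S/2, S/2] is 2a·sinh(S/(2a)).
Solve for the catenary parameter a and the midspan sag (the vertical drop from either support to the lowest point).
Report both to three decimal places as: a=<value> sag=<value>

seed: a₀ = √(S³/(24(L−S))) = √(163.892³/(24·60.081)) = 55.253836
iter 1: u=1.483083  f(a)=+6.964e+00  f'(a)=-2.692e+00  a ← 55.253836 − (+6.964e+00/-2.692e+00) = 57.840680
iter 2: u=1.416754  f(a)=+5.189e-01  f'(a)=-2.305e+00  a ← 57.840680 − (+5.189e-01/-2.305e+00) = 58.065856
iter 3: u=1.411260  f(a)=+3.394e-03  f'(a)=-2.275e+00  a ← 58.065856 − (+3.394e-03/-2.275e+00) = 58.067348
iter 4: u=1.411223  f(a)=+1.473e-07  f'(a)=-2.274e+00  a ← 58.067348 − (+1.473e-07/-2.274e+00) = 58.067348
iter 5: u=1.411223  f(a)=-2.842e-14  f'(a)=-2.274e+00  a ← 58.067348 − (-2.842e-14/-2.274e+00) = 58.067348
converged: |Δa| < 1e-12 after 5 iterations
sag = a·(cosh(S/(2a)) − 1) = 58.067348·(cosh(1.411223) − 1) = 68.078572
T_max/T_min = cosh(S/(2a)) = 2.172407

a=58.067 sag=68.079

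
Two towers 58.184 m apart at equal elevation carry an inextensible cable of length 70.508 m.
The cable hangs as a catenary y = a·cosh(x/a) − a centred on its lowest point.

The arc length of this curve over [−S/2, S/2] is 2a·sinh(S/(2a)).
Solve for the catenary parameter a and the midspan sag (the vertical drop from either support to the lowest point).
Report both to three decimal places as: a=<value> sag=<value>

seed: a₀ = √(S³/(24(L−S))) = √(58.184³/(24·12.324)) = 25.806190
iter 1: u=1.127326  f(a)=+8.072e-01  f'(a)=-1.082e+00  a ← 25.806190 − (+8.072e-01/-1.082e+00) = 26.552141
iter 2: u=1.095656  f(a)=+3.632e-02  f'(a)=-9.867e-01  a ← 26.552141 − (+3.632e-02/-9.867e-01) = 26.588953
iter 3: u=1.094139  f(a)=+8.122e-05  f'(a)=-9.823e-01  a ← 26.588953 − (+8.122e-05/-9.823e-01) = 26.589036
iter 4: u=1.094135  f(a)=+4.081e-10  f'(a)=-9.823e-01  a ← 26.589036 − (+4.081e-10/-9.823e-01) = 26.589036
iter 5: u=1.094135  f(a)=-1.421e-14  f'(a)=-9.823e-01  a ← 26.589036 − (-1.421e-14/-9.823e-01) = 26.589036
converged: |Δa| < 1e-12 after 5 iterations
sag = a·(cosh(S/(2a)) − 1) = 26.589036·(cosh(1.094135) − 1) = 17.567746
T_max/T_min = cosh(S/(2a)) = 1.660714

a=26.589 sag=17.568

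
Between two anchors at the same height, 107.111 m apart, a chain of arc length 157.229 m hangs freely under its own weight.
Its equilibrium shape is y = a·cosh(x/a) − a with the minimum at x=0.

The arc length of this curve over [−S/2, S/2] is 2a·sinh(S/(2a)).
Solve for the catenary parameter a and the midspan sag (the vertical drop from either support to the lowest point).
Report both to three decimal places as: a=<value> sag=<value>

seed: a₀ = √(S³/(24(L−S))) = √(107.111³/(24·50.118)) = 31.963080
iter 1: u=1.675543  f(a)=+7.524e+00  f'(a)=-4.109e+00  a ← 31.963080 − (+7.524e+00/-4.109e+00) = 33.794055
iter 2: u=1.584761  f(a)=+6.950e-01  f'(a)=-3.382e+00  a ← 33.794055 − (+6.950e-01/-3.382e+00) = 33.999519
iter 3: u=1.575184  f(a)=+7.261e-03  f'(a)=-3.312e+00  a ← 33.999519 − (+7.261e-03/-3.312e+00) = 34.001711
iter 4: u=1.575082  f(a)=+8.110e-07  f'(a)=-3.311e+00  a ← 34.001711 − (+8.110e-07/-3.311e+00) = 34.001712
iter 5: u=1.575082  f(a)=+0.000e+00  f'(a)=-3.311e+00  a ← 34.001712 − (+0.000e+00/-3.311e+00) = 34.001712
converged: |Δa| < 1e-12 after 5 iterations
sag = a·(cosh(S/(2a)) − 1) = 34.001712·(cosh(1.575082) − 1) = 51.650819
T_max/T_min = cosh(S/(2a)) = 2.519065

a=34.002 sag=51.651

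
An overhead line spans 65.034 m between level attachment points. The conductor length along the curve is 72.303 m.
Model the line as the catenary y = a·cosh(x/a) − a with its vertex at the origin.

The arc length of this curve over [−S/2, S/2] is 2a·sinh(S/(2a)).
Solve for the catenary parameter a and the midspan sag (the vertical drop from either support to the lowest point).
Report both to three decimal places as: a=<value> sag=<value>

seed: a₀ = √(S³/(24(L−S))) = √(65.034³/(24·7.269)) = 39.707061
iter 1: u=0.818922  f(a)=+2.477e-01  f'(a)=-3.913e-01  a ← 39.707061 − (+2.477e-01/-3.913e-01) = 40.340034
iter 2: u=0.806073  f(a)=+6.046e-03  f'(a)=-3.724e-01  a ← 40.340034 − (+6.046e-03/-3.724e-01) = 40.356272
iter 3: u=0.805748  f(a)=+3.804e-06  f'(a)=-3.719e-01  a ← 40.356272 − (+3.804e-06/-3.719e-01) = 40.356282
iter 4: u=0.805748  f(a)=+1.506e-12  f'(a)=-3.719e-01  a ← 40.356282 − (+1.506e-12/-3.719e-01) = 40.356282
converged: |Δa| < 1e-12 after 4 iterations
sag = a·(cosh(S/(2a)) − 1) = 40.356282·(cosh(0.805748) − 1) = 13.824531
T_max/T_min = cosh(S/(2a)) = 1.342562

a=40.356 sag=13.825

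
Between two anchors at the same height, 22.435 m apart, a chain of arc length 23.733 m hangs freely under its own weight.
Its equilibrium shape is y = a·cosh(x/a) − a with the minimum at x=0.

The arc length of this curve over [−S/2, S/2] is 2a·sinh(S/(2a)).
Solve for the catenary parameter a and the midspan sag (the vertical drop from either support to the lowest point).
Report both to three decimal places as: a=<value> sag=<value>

a=19.202 sag=3.371

seed: a₀ = √(S³/(24(L−S))) = √(22.435³/(24·1.298)) = 19.039088
iter 1: u=0.589183  f(a)=+2.272e-02  f'(a)=-1.411e-01  a ← 19.039088 − (+2.272e-02/-1.411e-01) = 19.200033
iter 2: u=0.584244  f(a)=+2.913e-04  f'(a)=-1.375e-01  a ← 19.200033 − (+2.913e-04/-1.375e-01) = 19.202150
iter 3: u=0.584179  f(a)=+4.927e-08  f'(a)=-1.375e-01  a ← 19.202150 − (+4.927e-08/-1.375e-01) = 19.202151
iter 4: u=0.584179  f(a)=+3.553e-15  f'(a)=-1.375e-01  a ← 19.202151 − (+3.553e-15/-1.375e-01) = 19.202151
converged: |Δa| < 1e-12 after 4 iterations
sag = a·(cosh(S/(2a)) − 1) = 19.202151·(cosh(0.584179) − 1) = 3.370763
T_max/T_min = cosh(S/(2a)) = 1.175541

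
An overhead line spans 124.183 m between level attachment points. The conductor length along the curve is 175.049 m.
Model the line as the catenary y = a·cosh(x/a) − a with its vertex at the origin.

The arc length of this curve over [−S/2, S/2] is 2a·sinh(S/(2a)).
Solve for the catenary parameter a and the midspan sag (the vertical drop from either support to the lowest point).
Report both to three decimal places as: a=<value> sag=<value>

seed: a₀ = √(S³/(24(L−S))) = √(124.183³/(24·50.866)) = 39.607169
iter 1: u=1.567683  f(a)=+6.629e+00  f'(a)=-3.258e+00  a ← 39.607169 − (+6.629e+00/-3.258e+00) = 41.641998
iter 2: u=1.491079  f(a)=+5.451e-01  f'(a)=-2.742e+00  a ← 41.641998 − (+5.451e-01/-2.742e+00) = 41.840788
iter 3: u=1.483995  f(a)=+4.416e-03  f'(a)=-2.698e+00  a ← 41.840788 − (+4.416e-03/-2.698e+00) = 41.842425
iter 4: u=1.483936  f(a)=+2.950e-07  f'(a)=-2.698e+00  a ← 41.842425 − (+2.950e-07/-2.698e+00) = 41.842425
iter 5: u=1.483936  f(a)=-2.842e-14  f'(a)=-2.698e+00  a ← 41.842425 − (-2.842e-14/-2.698e+00) = 41.842425
converged: |Δa| < 1e-12 after 5 iterations
sag = a·(cosh(S/(2a)) − 1) = 41.842425·(cosh(1.483936) − 1) = 55.169567
T_max/T_min = cosh(S/(2a)) = 2.318508

a=41.842 sag=55.170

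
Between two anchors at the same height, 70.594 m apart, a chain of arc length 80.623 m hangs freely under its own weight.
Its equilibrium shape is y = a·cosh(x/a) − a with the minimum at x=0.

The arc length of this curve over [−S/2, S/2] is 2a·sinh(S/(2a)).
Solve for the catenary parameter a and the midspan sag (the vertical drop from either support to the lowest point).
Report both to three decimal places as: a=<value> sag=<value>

seed: a₀ = √(S³/(24(L−S))) = √(70.594³/(24·10.029)) = 38.231140
iter 1: u=0.923253  f(a)=+4.362e-01  f'(a)=-5.708e-01  a ← 38.231140 − (+4.362e-01/-5.708e-01) = 38.995412
iter 2: u=0.905158  f(a)=+1.342e-02  f'(a)=-5.361e-01  a ← 38.995412 − (+1.342e-02/-5.361e-01) = 39.020451
iter 3: u=0.904577  f(a)=+1.361e-05  f'(a)=-5.350e-01  a ← 39.020451 − (+1.361e-05/-5.350e-01) = 39.020476
iter 4: u=0.904576  f(a)=+1.400e-11  f'(a)=-5.350e-01  a ← 39.020476 − (+1.400e-11/-5.350e-01) = 39.020476
converged: |Δa| < 1e-12 after 4 iterations
sag = a·(cosh(S/(2a)) − 1) = 39.020476·(cosh(0.904576) − 1) = 17.083130
T_max/T_min = cosh(S/(2a)) = 1.437799

a=39.020 sag=17.083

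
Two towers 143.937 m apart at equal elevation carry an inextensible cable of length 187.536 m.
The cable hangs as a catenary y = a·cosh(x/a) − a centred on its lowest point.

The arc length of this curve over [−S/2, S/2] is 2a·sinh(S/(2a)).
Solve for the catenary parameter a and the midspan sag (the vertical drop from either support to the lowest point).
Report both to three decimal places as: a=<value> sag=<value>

a=55.658 sag=53.384

seed: a₀ = √(S³/(24(L−S))) = √(143.937³/(24·43.599)) = 53.384452
iter 1: u=1.348117  f(a)=+4.138e+00  f'(a)=-1.950e+00  a ← 53.384452 − (+4.138e+00/-1.950e+00) = 55.506160
iter 2: u=1.296586  f(a)=+2.595e-01  f'(a)=-1.713e+00  a ← 55.506160 − (+2.595e-01/-1.713e+00) = 55.657664
iter 3: u=1.293056  f(a)=+1.171e-03  f'(a)=-1.697e+00  a ← 55.657664 − (+1.171e-03/-1.697e+00) = 55.658354
iter 4: u=1.293040  f(a)=+2.410e-08  f'(a)=-1.697e+00  a ← 55.658354 − (+2.410e-08/-1.697e+00) = 55.658354
iter 5: u=1.293040  f(a)=+2.842e-14  f'(a)=-1.697e+00  a ← 55.658354 − (+2.842e-14/-1.697e+00) = 55.658354
converged: |Δa| < 1e-12 after 5 iterations
sag = a·(cosh(S/(2a)) − 1) = 55.658354·(cosh(1.293040) − 1) = 53.384253
T_max/T_min = cosh(S/(2a)) = 1.959142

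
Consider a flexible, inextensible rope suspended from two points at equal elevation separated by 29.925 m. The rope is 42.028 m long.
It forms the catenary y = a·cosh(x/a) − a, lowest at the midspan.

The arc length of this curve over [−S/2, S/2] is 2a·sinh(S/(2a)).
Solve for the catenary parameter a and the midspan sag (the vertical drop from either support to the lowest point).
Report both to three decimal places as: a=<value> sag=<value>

seed: a₀ = √(S³/(24(L−S))) = √(29.925³/(24·12.103)) = 9.605038
iter 1: u=1.557776  f(a)=+1.556e+00  f'(a)=-3.187e+00  a ← 9.605038 − (+1.556e+00/-3.187e+00) = 10.093334
iter 2: u=1.482414  f(a)=+1.265e-01  f'(a)=-2.688e+00  a ← 10.093334 − (+1.265e-01/-2.688e+00) = 10.140413
iter 3: u=1.475532  f(a)=+1.000e-03  f'(a)=-2.646e+00  a ← 10.140413 − (+1.000e-03/-2.646e+00) = 10.140791
iter 4: u=1.475477  f(a)=+6.362e-08  f'(a)=-2.645e+00  a ← 10.140791 − (+6.362e-08/-2.645e+00) = 10.140791
iter 5: u=1.475477  f(a)=-1.421e-14  f'(a)=-2.645e+00  a ← 10.140791 − (-1.421e-14/-2.645e+00) = 10.140791
converged: |Δa| < 1e-12 after 5 iterations
sag = a·(cosh(S/(2a)) − 1) = 10.140791·(cosh(1.475477) − 1) = 13.192101
T_max/T_min = cosh(S/(2a)) = 2.300895

a=10.141 sag=13.192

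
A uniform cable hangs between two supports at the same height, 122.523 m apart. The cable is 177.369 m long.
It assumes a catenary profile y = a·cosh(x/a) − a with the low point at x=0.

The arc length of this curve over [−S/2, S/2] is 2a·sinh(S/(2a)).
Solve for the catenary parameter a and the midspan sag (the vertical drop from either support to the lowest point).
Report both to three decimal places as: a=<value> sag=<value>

a=39.670 sag=57.483

seed: a₀ = √(S³/(24(L−S))) = √(122.523³/(24·54.846)) = 37.380778
iter 1: u=1.638850  f(a)=+7.854e+00  f'(a)=-3.802e+00  a ← 37.380778 − (+7.854e+00/-3.802e+00) = 39.446589
iter 2: u=1.553024  f(a)=+6.981e-01  f'(a)=-3.154e+00  a ← 39.446589 − (+6.981e-01/-3.154e+00) = 39.667955
iter 3: u=1.544357  f(a)=+6.704e-03  f'(a)=-3.093e+00  a ← 39.667955 − (+6.704e-03/-3.093e+00) = 39.670122
iter 4: u=1.544273  f(a)=+6.312e-07  f'(a)=-3.093e+00  a ← 39.670122 − (+6.312e-07/-3.093e+00) = 39.670122
iter 5: u=1.544273  f(a)=+5.684e-14  f'(a)=-3.093e+00  a ← 39.670122 − (+5.684e-14/-3.093e+00) = 39.670122
converged: |Δa| < 1e-12 after 5 iterations
sag = a·(cosh(S/(2a)) − 1) = 39.670122·(cosh(1.544273) − 1) = 57.482640
T_max/T_min = cosh(S/(2a)) = 2.449016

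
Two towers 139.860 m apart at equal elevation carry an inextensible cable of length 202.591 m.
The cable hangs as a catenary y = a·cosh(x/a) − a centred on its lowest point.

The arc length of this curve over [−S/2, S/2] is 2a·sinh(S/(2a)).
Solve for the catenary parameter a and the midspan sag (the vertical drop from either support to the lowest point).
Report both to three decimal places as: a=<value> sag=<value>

seed: a₀ = √(S³/(24(L−S))) = √(139.860³/(24·62.731)) = 42.627863
iter 1: u=1.640476  f(a)=+9.003e+00  f'(a)=-3.815e+00  a ← 42.627863 − (+9.003e+00/-3.815e+00) = 44.987457
iter 2: u=1.554433  f(a)=+8.016e-01  f'(a)=-3.164e+00  a ← 44.987457 − (+8.016e-01/-3.164e+00) = 45.240826
iter 3: u=1.545728  f(a)=+7.726e-03  f'(a)=-3.103e+00  a ← 45.240826 − (+7.726e-03/-3.103e+00) = 45.243316
iter 4: u=1.545643  f(a)=+7.331e-07  f'(a)=-3.102e+00  a ← 45.243316 − (+7.331e-07/-3.102e+00) = 45.243316
iter 5: u=1.545643  f(a)=+0.000e+00  f'(a)=-3.102e+00  a ← 45.243316 − (+0.000e+00/-3.102e+00) = 45.243316
converged: |Δa| < 1e-12 after 5 iterations
sag = a·(cosh(S/(2a)) − 1) = 45.243316·(cosh(1.545643) − 1) = 65.696920
T_max/T_min = cosh(S/(2a)) = 2.452080

a=45.243 sag=65.697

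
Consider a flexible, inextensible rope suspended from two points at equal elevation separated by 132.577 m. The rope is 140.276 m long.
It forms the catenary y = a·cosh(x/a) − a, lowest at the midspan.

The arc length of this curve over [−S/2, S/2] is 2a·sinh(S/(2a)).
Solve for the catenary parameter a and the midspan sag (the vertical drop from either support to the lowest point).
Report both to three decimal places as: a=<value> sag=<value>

seed: a₀ = √(S³/(24(L−S))) = √(132.577³/(24·7.699)) = 112.299934
iter 1: u=0.590281  f(a)=+1.352e-01  f'(a)=-1.420e-01  a ← 112.299934 − (+1.352e-01/-1.420e-01) = 113.252696
iter 2: u=0.585315  f(a)=+1.740e-03  f'(a)=-1.383e-01  a ← 113.252696 − (+1.740e-03/-1.383e-01) = 113.265279
iter 3: u=0.585250  f(a)=+2.966e-07  f'(a)=-1.383e-01  a ← 113.265279 − (+2.966e-07/-1.383e-01) = 113.265282
iter 4: u=0.585250  f(a)=+0.000e+00  f'(a)=-1.383e-01  a ← 113.265282 − (+0.000e+00/-1.383e-01) = 113.265282
converged: |Δa| < 1e-12 after 4 iterations
sag = a·(cosh(S/(2a)) − 1) = 113.265282·(cosh(0.585250) − 1) = 19.957701
T_max/T_min = cosh(S/(2a)) = 1.176203

a=113.265 sag=19.958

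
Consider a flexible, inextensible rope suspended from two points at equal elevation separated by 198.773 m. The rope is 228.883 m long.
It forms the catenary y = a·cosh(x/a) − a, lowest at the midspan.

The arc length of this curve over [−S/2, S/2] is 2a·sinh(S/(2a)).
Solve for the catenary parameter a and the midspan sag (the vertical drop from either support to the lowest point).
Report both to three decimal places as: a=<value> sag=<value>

seed: a₀ = √(S³/(24(L−S))) = √(198.773³/(24·30.110)) = 104.249766
iter 1: u=0.953350  f(a)=+1.398e+00  f'(a)=-6.319e-01  a ← 104.249766 − (+1.398e+00/-6.319e-01) = 106.462666
iter 2: u=0.933534  f(a)=+4.576e-02  f'(a)=-5.911e-01  a ← 106.462666 − (+4.576e-02/-5.911e-01) = 106.540081
iter 3: u=0.932855  f(a)=+5.269e-05  f'(a)=-5.898e-01  a ← 106.540081 − (+5.269e-05/-5.898e-01) = 106.540170
iter 4: u=0.932855  f(a)=+7.006e-11  f'(a)=-5.898e-01  a ← 106.540170 − (+7.006e-11/-5.898e-01) = 106.540170
iter 5: u=0.932855  f(a)=-2.842e-14  f'(a)=-5.898e-01  a ← 106.540170 − (-2.842e-14/-5.898e-01) = 106.540170
converged: |Δa| < 1e-12 after 5 iterations
sag = a·(cosh(S/(2a)) − 1) = 106.540170·(cosh(0.932855) − 1) = 49.817320
T_max/T_min = cosh(S/(2a)) = 1.467592

a=106.540 sag=49.817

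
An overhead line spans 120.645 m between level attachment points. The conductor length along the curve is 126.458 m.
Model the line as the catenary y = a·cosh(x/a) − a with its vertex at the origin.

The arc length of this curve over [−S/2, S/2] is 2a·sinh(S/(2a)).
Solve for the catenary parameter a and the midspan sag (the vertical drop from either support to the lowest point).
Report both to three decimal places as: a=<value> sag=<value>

a=112.993 sag=16.488

seed: a₀ = √(S³/(24(L−S))) = √(120.645³/(24·5.813)) = 112.191049
iter 1: u=0.537677  f(a)=+8.461e-02  f'(a)=-1.067e-01  a ← 112.191049 − (+8.461e-02/-1.067e-01) = 112.984331
iter 2: u=0.533901  f(a)=+9.058e-04  f'(a)=-1.044e-01  a ← 112.984331 − (+9.058e-04/-1.044e-01) = 112.993009
iter 3: u=0.533860  f(a)=+1.063e-07  f'(a)=-1.044e-01  a ← 112.993009 − (+1.063e-07/-1.044e-01) = 112.993010
iter 4: u=0.533860  f(a)=+2.842e-14  f'(a)=-1.044e-01  a ← 112.993010 − (+2.842e-14/-1.044e-01) = 112.993010
converged: |Δa| < 1e-12 after 4 iterations
sag = a·(cosh(S/(2a)) − 1) = 112.993010·(cosh(0.533860) − 1) = 16.487980
T_max/T_min = cosh(S/(2a)) = 1.145920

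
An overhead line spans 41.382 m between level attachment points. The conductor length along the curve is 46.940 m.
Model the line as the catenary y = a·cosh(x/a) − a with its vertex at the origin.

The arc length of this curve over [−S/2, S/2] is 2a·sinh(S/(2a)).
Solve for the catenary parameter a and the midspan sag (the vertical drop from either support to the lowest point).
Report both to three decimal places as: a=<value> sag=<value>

seed: a₀ = √(S³/(24(L−S))) = √(41.382³/(24·5.558)) = 23.049012
iter 1: u=0.897696  f(a)=+2.283e-01  f'(a)=-5.223e-01  a ← 23.049012 − (+2.283e-01/-5.223e-01) = 23.486124
iter 2: u=0.880988  f(a)=+6.656e-03  f'(a)=-4.922e-01  a ← 23.486124 − (+6.656e-03/-4.922e-01) = 23.499646
iter 3: u=0.880481  f(a)=+6.035e-06  f'(a)=-4.913e-01  a ← 23.499646 − (+6.035e-06/-4.913e-01) = 23.499659
iter 4: u=0.880481  f(a)=+4.974e-12  f'(a)=-4.913e-01  a ← 23.499659 − (+4.974e-12/-4.913e-01) = 23.499659
converged: |Δa| < 1e-12 after 4 iterations
sag = a·(cosh(S/(2a)) − 1) = 23.499659·(cosh(0.880481) − 1) = 9.712912
T_max/T_min = cosh(S/(2a)) = 1.413321

a=23.500 sag=9.713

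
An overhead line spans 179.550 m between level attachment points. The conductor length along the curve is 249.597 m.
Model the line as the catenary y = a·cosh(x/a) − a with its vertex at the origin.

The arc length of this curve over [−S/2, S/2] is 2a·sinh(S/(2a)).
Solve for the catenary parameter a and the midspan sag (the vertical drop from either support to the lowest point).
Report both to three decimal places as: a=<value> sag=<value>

seed: a₀ = √(S³/(24(L−S))) = √(179.550³/(24·70.047)) = 58.678327
iter 1: u=1.529952  f(a)=+8.670e+00  f'(a)=-2.995e+00  a ← 58.678327 − (+8.670e+00/-2.995e+00) = 61.573083
iter 2: u=1.458023  f(a)=+6.829e-01  f'(a)=-2.540e+00  a ← 61.573083 − (+6.829e-01/-2.540e+00) = 61.841903
iter 3: u=1.451686  f(a)=+5.037e-03  f'(a)=-2.503e+00  a ← 61.841903 − (+5.037e-03/-2.503e+00) = 61.843915
iter 4: u=1.451638  f(a)=+2.785e-07  f'(a)=-2.503e+00  a ← 61.843915 − (+2.785e-07/-2.503e+00) = 61.843916
iter 5: u=1.451638  f(a)=+2.842e-14  f'(a)=-2.503e+00  a ← 61.843916 − (+2.842e-14/-2.503e+00) = 61.843916
converged: |Δa| < 1e-12 after 5 iterations
sag = a·(cosh(S/(2a)) − 1) = 61.843916·(cosh(1.451638) − 1) = 77.437582
T_max/T_min = cosh(S/(2a)) = 2.252146

a=61.844 sag=77.438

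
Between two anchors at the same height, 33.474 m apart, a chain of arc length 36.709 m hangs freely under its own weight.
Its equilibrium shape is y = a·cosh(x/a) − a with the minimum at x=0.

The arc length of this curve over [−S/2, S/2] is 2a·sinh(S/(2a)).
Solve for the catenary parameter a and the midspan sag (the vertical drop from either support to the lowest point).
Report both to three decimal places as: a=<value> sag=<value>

seed: a₀ = √(S³/(24(L−S))) = √(33.474³/(24·3.235)) = 21.979543
iter 1: u=0.761481  f(a)=+9.510e-02  f'(a)=-3.118e-01  a ← 21.979543 − (+9.510e-02/-3.118e-01) = 22.284544
iter 2: u=0.751059  f(a)=+2.016e-03  f'(a)=-2.987e-01  a ← 22.284544 − (+2.016e-03/-2.987e-01) = 22.291292
iter 3: u=0.750831  f(a)=+9.490e-07  f'(a)=-2.984e-01  a ← 22.291292 − (+9.490e-07/-2.984e-01) = 22.291295
iter 4: u=0.750831  f(a)=+2.203e-13  f'(a)=-2.984e-01  a ← 22.291295 − (+2.203e-13/-2.984e-01) = 22.291295
converged: |Δa| < 1e-12 after 4 iterations
sag = a·(cosh(S/(2a)) − 1) = 22.291295·(cosh(0.750831) − 1) = 6.584118
T_max/T_min = cosh(S/(2a)) = 1.295367

a=22.291 sag=6.584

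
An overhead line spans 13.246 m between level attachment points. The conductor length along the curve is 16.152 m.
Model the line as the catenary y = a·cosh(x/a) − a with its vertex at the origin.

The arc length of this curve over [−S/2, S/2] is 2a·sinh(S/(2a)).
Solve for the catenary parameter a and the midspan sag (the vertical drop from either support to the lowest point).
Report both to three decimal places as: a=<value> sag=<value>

seed: a₀ = √(S³/(24(L−S))) = √(13.246³/(24·2.906)) = 5.772630
iter 1: u=1.147311  f(a)=+1.974e-01  f'(a)=-1.146e+00  a ← 5.772630 − (+1.974e-01/-1.146e+00) = 5.944892
iter 2: u=1.114066  f(a)=+9.179e-03  f'(a)=-1.041e+00  a ← 5.944892 − (+9.179e-03/-1.041e+00) = 5.953706
iter 3: u=1.112416  f(a)=+2.200e-05  f'(a)=-1.036e+00  a ← 5.953706 − (+2.200e-05/-1.036e+00) = 5.953727
iter 4: u=1.112412  f(a)=+1.270e-10  f'(a)=-1.036e+00  a ← 5.953727 − (+1.270e-10/-1.036e+00) = 5.953727
iter 5: u=1.112412  f(a)=+3.553e-15  f'(a)=-1.036e+00  a ← 5.953727 − (+3.553e-15/-1.036e+00) = 5.953727
converged: |Δa| < 1e-12 after 5 iterations
sag = a·(cosh(S/(2a)) − 1) = 5.953727·(cosh(1.112412) − 1) = 4.079649
T_max/T_min = cosh(S/(2a)) = 1.685226

a=5.954 sag=4.080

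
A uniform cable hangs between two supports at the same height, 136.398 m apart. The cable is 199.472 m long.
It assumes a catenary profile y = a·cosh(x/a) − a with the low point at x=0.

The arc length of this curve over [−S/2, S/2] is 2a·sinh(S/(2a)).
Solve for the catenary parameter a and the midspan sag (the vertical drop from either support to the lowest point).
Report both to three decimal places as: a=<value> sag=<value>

a=43.527 sag=65.294

seed: a₀ = √(S³/(24(L−S))) = √(136.398³/(24·63.074)) = 40.943145
iter 1: u=1.665700  f(a)=+9.351e+00  f'(a)=-4.025e+00  a ← 40.943145 − (+9.351e+00/-4.025e+00) = 43.266313
iter 2: u=1.576261  f(a)=+8.549e-01  f'(a)=-3.320e+00  a ← 43.266313 − (+8.549e-01/-3.320e+00) = 43.523828
iter 3: u=1.566935  f(a)=+8.734e-03  f'(a)=-3.252e+00  a ← 43.523828 − (+8.734e-03/-3.252e+00) = 43.526514
iter 4: u=1.566838  f(a)=+9.322e-07  f'(a)=-3.252e+00  a ← 43.526514 − (+9.322e-07/-3.252e+00) = 43.526514
iter 5: u=1.566838  f(a)=+0.000e+00  f'(a)=-3.252e+00  a ← 43.526514 − (+0.000e+00/-3.252e+00) = 43.526514
converged: |Δa| < 1e-12 after 5 iterations
sag = a·(cosh(S/(2a)) − 1) = 43.526514·(cosh(1.566838) − 1) = 65.293645
T_max/T_min = cosh(S/(2a)) = 2.500089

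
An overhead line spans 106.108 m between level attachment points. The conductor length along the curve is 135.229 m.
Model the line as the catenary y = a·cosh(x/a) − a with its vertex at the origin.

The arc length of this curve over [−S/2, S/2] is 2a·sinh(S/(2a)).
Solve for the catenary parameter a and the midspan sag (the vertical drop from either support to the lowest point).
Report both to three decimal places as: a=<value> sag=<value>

seed: a₀ = √(S³/(24(L−S))) = √(106.108³/(24·29.121)) = 41.344089
iter 1: u=1.283231  f(a)=+2.494e+00  f'(a)=-1.655e+00  a ← 41.344089 − (+2.494e+00/-1.655e+00) = 42.851166
iter 2: u=1.238099  f(a)=+1.428e-01  f'(a)=-1.470e+00  a ← 42.851166 − (+1.428e-01/-1.470e+00) = 42.948332
iter 3: u=1.235298  f(a)=+5.317e-04  f'(a)=-1.459e+00  a ← 42.948332 − (+5.317e-04/-1.459e+00) = 42.948696
iter 4: u=1.235288  f(a)=+7.426e-09  f'(a)=-1.459e+00  a ← 42.948696 − (+7.426e-09/-1.459e+00) = 42.948696
iter 5: u=1.235288  f(a)=+0.000e+00  f'(a)=-1.459e+00  a ← 42.948696 − (+0.000e+00/-1.459e+00) = 42.948696
converged: |Δa| < 1e-12 after 5 iterations
sag = a·(cosh(S/(2a)) − 1) = 42.948696·(cosh(1.235288) − 1) = 37.153183
T_max/T_min = cosh(S/(2a)) = 1.865060

a=42.949 sag=37.153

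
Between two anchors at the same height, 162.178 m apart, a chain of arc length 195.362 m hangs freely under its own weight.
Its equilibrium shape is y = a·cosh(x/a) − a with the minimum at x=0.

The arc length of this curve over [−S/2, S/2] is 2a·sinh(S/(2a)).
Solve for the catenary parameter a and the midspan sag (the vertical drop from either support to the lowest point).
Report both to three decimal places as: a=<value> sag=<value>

a=75.332 sag=48.023

seed: a₀ = √(S³/(24(L−S))) = √(162.178³/(24·33.184)) = 73.184300
iter 1: u=1.108011  f(a)=+2.098e+00  f'(a)=-1.023e+00  a ← 73.184300 − (+2.098e+00/-1.023e+00) = 75.234310
iter 2: u=1.077819  f(a)=+9.136e-02  f'(a)=-9.358e-01  a ← 75.234310 − (+9.136e-02/-9.358e-01) = 75.331940
iter 3: u=1.076423  f(a)=+1.908e-04  f'(a)=-9.319e-01  a ← 75.331940 − (+1.908e-04/-9.319e-01) = 75.332145
iter 4: u=1.076420  f(a)=+8.362e-10  f'(a)=-9.319e-01  a ← 75.332145 − (+8.362e-10/-9.319e-01) = 75.332145
iter 5: u=1.076420  f(a)=+0.000e+00  f'(a)=-9.319e-01  a ← 75.332145 − (+0.000e+00/-9.319e-01) = 75.332145
converged: |Δa| < 1e-12 after 5 iterations
sag = a·(cosh(S/(2a)) − 1) = 75.332145·(cosh(1.076420) − 1) = 48.023073
T_max/T_min = cosh(S/(2a)) = 1.637484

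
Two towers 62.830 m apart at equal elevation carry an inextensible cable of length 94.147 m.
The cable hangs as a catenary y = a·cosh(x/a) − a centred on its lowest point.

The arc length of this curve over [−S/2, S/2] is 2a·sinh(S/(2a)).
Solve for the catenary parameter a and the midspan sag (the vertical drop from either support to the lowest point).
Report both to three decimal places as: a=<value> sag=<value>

seed: a₀ = √(S³/(24(L−S))) = √(62.830³/(24·31.317)) = 18.165815
iter 1: u=1.729347  f(a)=+5.031e+00  f'(a)=-4.595e+00  a ← 18.165815 − (+5.031e+00/-4.595e+00) = 19.260491
iter 2: u=1.631059  f(a)=+4.906e-01  f'(a)=-3.739e+00  a ← 19.260491 − (+4.906e-01/-3.739e+00) = 19.391695
iter 3: u=1.620023  f(a)=+5.779e-03  f'(a)=-3.652e+00  a ← 19.391695 − (+5.779e-03/-3.652e+00) = 19.393278
iter 4: u=1.619891  f(a)=+8.228e-07  f'(a)=-3.651e+00  a ← 19.393278 − (+8.228e-07/-3.651e+00) = 19.393278
iter 5: u=1.619891  f(a)=+1.421e-14  f'(a)=-3.651e+00  a ← 19.393278 − (+1.421e-14/-3.651e+00) = 19.393278
converged: |Δa| < 1e-12 after 5 iterations
sag = a·(cosh(S/(2a)) − 1) = 19.393278·(cosh(1.619891) − 1) = 31.518544
T_max/T_min = cosh(S/(2a)) = 2.625230

a=19.393 sag=31.519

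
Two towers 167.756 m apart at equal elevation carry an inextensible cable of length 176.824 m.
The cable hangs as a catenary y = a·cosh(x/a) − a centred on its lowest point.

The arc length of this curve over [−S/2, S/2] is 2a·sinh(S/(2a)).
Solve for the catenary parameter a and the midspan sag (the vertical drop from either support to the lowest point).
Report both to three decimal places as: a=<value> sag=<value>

a=148.464 sag=24.331

seed: a₀ = √(S³/(24(L−S))) = √(167.756³/(24·9.068)) = 147.284050
iter 1: u=0.569498  f(a)=+1.482e-01  f'(a)=-1.272e-01  a ← 147.284050 − (+1.482e-01/-1.272e-01) = 148.449290
iter 2: u=0.565028  f(a)=+1.777e-03  f'(a)=-1.241e-01  a ← 148.449290 − (+1.777e-03/-1.241e-01) = 148.463604
iter 3: u=0.564973  f(a)=+2.624e-07  f'(a)=-1.241e-01  a ← 148.463604 − (+2.624e-07/-1.241e-01) = 148.463607
iter 4: u=0.564973  f(a)=+0.000e+00  f'(a)=-1.241e-01  a ← 148.463607 − (+0.000e+00/-1.241e-01) = 148.463607
converged: |Δa| < 1e-12 after 4 iterations
sag = a·(cosh(S/(2a)) − 1) = 148.463607·(cosh(0.564973) − 1) = 24.331429
T_max/T_min = cosh(S/(2a)) = 1.163888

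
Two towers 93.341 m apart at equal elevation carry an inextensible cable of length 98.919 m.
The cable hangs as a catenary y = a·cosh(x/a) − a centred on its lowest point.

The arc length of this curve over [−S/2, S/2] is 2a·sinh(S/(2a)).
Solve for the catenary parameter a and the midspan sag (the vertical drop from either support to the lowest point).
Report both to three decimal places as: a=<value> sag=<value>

seed: a₀ = √(S³/(24(L−S))) = √(93.341³/(24·5.578)) = 77.940610
iter 1: u=0.598796  f(a)=+1.009e-01  f'(a)=-1.483e-01  a ← 77.940610 − (+1.009e-01/-1.483e-01) = 78.620562
iter 2: u=0.593617  f(a)=+1.335e-03  f'(a)=-1.444e-01  a ← 78.620562 − (+1.335e-03/-1.444e-01) = 78.629806
iter 3: u=0.593547  f(a)=+2.409e-07  f'(a)=-1.444e-01  a ← 78.629806 − (+2.409e-07/-1.444e-01) = 78.629807
iter 4: u=0.593547  f(a)=-1.421e-14  f'(a)=-1.444e-01  a ← 78.629807 − (-1.421e-14/-1.444e-01) = 78.629807
converged: |Δa| < 1e-12 after 4 iterations
sag = a·(cosh(S/(2a)) − 1) = 78.629807·(cosh(0.593547) − 1) = 14.262005
T_max/T_min = cosh(S/(2a)) = 1.181382

a=78.630 sag=14.262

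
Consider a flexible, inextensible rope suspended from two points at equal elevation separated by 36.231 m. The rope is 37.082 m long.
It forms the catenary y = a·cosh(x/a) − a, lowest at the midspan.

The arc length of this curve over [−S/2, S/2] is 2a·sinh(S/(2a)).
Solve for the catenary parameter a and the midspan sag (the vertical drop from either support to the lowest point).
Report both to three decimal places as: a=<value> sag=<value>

a=48.425 sag=3.428

seed: a₀ = √(S³/(24(L−S))) = √(36.231³/(24·0.851)) = 48.255862
iter 1: u=0.375405  f(a)=+6.017e-03  f'(a)=-3.577e-02  a ← 48.255862 − (+6.017e-03/-3.577e-02) = 48.424068
iter 2: u=0.374101  f(a)=+3.160e-05  f'(a)=-3.539e-02  a ← 48.424068 − (+3.160e-05/-3.539e-02) = 48.424961
iter 3: u=0.374094  f(a)=+8.822e-10  f'(a)=-3.539e-02  a ← 48.424961 − (+8.822e-10/-3.539e-02) = 48.424961
iter 4: u=0.374094  f(a)=+0.000e+00  f'(a)=-3.539e-02  a ← 48.424961 − (+0.000e+00/-3.539e-02) = 48.424961
converged: |Δa| < 1e-12 after 4 iterations
sag = a·(cosh(S/(2a)) − 1) = 48.424961·(cosh(0.374094) − 1) = 3.428154
T_max/T_min = cosh(S/(2a)) = 1.070793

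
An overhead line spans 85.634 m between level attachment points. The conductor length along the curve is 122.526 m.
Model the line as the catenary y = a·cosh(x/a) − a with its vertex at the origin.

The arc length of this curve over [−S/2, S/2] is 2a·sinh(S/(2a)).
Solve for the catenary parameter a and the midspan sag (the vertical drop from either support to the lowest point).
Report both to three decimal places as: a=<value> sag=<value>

seed: a₀ = √(S³/(24(L−S))) = √(85.634³/(24·36.892)) = 26.631622
iter 1: u=1.607750  f(a)=+5.072e+00  f'(a)=-3.556e+00  a ← 26.631622 − (+5.072e+00/-3.556e+00) = 28.057996
iter 2: u=1.526018  f(a)=+4.360e-01  f'(a)=-2.969e+00  a ← 28.057996 − (+4.360e-01/-2.969e+00) = 28.204862
iter 3: u=1.518072  f(a)=+3.891e-03  f'(a)=-2.916e+00  a ← 28.204862 − (+3.891e-03/-2.916e+00) = 28.206196
iter 4: u=1.518000  f(a)=+3.160e-07  f'(a)=-2.915e+00  a ← 28.206196 − (+3.160e-07/-2.915e+00) = 28.206196
iter 5: u=1.518000  f(a)=+2.842e-14  f'(a)=-2.915e+00  a ← 28.206196 − (+2.842e-14/-2.915e+00) = 28.206196
converged: |Δa| < 1e-12 after 5 iterations
sag = a·(cosh(S/(2a)) − 1) = 28.206196·(cosh(1.518000) − 1) = 39.238186
T_max/T_min = cosh(S/(2a)) = 2.391119

a=28.206 sag=39.238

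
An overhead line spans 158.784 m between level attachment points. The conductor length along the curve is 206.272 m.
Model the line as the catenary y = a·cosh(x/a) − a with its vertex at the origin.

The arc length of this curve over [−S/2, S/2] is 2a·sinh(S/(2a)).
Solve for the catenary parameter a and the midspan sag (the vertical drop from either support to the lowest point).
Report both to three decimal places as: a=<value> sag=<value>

a=61.761 sag=58.453

seed: a₀ = √(S³/(24(L−S))) = √(158.784³/(24·47.488)) = 59.266946
iter 1: u=1.339566  f(a)=+4.447e+00  f'(a)=-1.909e+00  a ← 59.266946 − (+4.447e+00/-1.909e+00) = 61.596473
iter 2: u=1.288905  f(a)=+2.757e-01  f'(a)=-1.679e+00  a ← 61.596473 − (+2.757e-01/-1.679e+00) = 61.760637
iter 3: u=1.285479  f(a)=+1.214e-03  f'(a)=-1.664e+00  a ← 61.760637 − (+1.214e-03/-1.664e+00) = 61.761366
iter 4: u=1.285464  f(a)=+2.376e-08  f'(a)=-1.664e+00  a ← 61.761366 − (+2.376e-08/-1.664e+00) = 61.761366
iter 5: u=1.285464  f(a)=+2.842e-14  f'(a)=-1.664e+00  a ← 61.761366 − (+2.842e-14/-1.664e+00) = 61.761366
converged: |Δa| < 1e-12 after 5 iterations
sag = a·(cosh(S/(2a)) − 1) = 61.761366·(cosh(1.285464) − 1) = 58.453029
T_max/T_min = cosh(S/(2a)) = 1.946434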